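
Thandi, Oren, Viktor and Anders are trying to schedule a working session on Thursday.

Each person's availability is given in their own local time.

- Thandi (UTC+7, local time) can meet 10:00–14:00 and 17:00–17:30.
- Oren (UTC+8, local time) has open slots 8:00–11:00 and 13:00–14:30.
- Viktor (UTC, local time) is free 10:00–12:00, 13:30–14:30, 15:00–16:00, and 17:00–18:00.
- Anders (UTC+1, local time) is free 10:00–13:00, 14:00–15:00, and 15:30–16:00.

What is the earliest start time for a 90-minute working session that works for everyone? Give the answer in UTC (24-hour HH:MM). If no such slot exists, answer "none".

none

Thandi → UTC: 03:00–07:00, 10:00–10:30.
Oren → UTC: 00:00–03:00, 05:00–06:30.
Viktor → UTC: 10:00–12:00, 13:30–14:30, 15:00–16:00, 17:00–18:00.
Anders → UTC: 09:00–12:00, 13:00–14:00, 14:30–15:00.
Thandi ∩ Oren: 05:00–06:30.
Thandi ∩ Oren ∩ Viktor: (none).
Thandi ∩ Oren ∩ Viktor ∩ Anders: (none).
Windows ≥ 90 min: (none).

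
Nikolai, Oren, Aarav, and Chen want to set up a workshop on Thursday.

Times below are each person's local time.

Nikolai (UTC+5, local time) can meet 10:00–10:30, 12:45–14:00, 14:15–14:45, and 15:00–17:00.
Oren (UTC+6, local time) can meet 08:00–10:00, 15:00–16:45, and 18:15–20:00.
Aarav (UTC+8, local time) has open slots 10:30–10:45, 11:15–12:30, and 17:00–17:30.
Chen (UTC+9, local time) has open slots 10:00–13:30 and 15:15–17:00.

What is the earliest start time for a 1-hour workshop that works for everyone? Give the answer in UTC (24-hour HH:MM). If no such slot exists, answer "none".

none

Nikolai → UTC: 05:00–05:30, 07:45–09:00, 09:15–09:45, 10:00–12:00.
Oren → UTC: 02:00–04:00, 09:00–10:45, 12:15–14:00.
Aarav → UTC: 02:30–02:45, 03:15–04:30, 09:00–09:30.
Chen → UTC: 01:00–04:30, 06:15–08:00.
Nikolai ∩ Oren: 09:15–09:45, 10:00–10:45.
Nikolai ∩ Oren ∩ Aarav: 09:15–09:30.
Nikolai ∩ Oren ∩ Aarav ∩ Chen: (none).
Windows ≥ 60 min: (none).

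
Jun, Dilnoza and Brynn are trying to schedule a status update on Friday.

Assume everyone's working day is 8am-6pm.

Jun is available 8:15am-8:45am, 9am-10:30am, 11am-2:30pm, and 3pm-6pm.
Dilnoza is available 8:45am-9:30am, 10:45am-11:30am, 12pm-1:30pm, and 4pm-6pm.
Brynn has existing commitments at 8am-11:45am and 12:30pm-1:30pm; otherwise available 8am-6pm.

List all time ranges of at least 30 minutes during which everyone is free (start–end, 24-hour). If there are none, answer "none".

Brynn free within 08:00–18:00: 11:45–12:30, 13:30–18:00.
Jun ∩ Dilnoza: 09:00–09:30, 11:00–11:30, 12:00–13:30, 16:00–18:00.
Jun ∩ Dilnoza ∩ Brynn: 12:00–12:30, 16:00–18:00.
Windows ≥ 30 min: 12:00–12:30, 16:00–18:00.

12:00–12:30, 16:00–18:00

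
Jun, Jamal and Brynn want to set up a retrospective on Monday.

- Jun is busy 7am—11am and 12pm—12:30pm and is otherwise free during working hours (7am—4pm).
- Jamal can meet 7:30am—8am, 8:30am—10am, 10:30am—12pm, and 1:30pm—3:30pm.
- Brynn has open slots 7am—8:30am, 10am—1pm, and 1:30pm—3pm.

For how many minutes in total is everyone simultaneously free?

150 minutes

Jun free within 07:00–16:00: 11:00–12:00, 12:30–16:00.
Jun ∩ Jamal: 11:00–12:00, 13:30–15:30.
Jun ∩ Jamal ∩ Brynn: 11:00–12:00, 13:30–15:00.
Total common minutes: 60 + 90 = 150.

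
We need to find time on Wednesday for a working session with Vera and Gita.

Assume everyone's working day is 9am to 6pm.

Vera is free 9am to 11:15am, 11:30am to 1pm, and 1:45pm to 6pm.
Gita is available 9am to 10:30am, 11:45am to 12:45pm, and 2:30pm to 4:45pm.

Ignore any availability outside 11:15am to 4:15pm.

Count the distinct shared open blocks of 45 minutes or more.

Vera ∩ Gita: 09:00–10:30, 11:45–12:45, 14:30–16:45.
Restricted to 11:15–16:15: 11:45–12:45, 14:30–16:15.
Windows ≥ 45 min: 11:45–12:45, 14:30–16:15.
That's 2 windows.

2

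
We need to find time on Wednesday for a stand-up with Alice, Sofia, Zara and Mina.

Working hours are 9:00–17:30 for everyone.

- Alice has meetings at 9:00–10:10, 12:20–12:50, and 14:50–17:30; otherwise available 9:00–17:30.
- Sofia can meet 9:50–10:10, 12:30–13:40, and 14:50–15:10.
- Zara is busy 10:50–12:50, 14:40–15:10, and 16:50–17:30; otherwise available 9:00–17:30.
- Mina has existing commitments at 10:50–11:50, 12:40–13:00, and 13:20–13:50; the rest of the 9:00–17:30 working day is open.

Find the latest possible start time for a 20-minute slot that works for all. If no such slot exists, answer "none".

Alice free within 09:00–17:30: 10:10–12:20, 12:50–14:50.
Zara free within 09:00–17:30: 09:00–10:50, 12:50–14:40, 15:10–16:50.
Mina free within 09:00–17:30: 09:00–10:50, 11:50–12:40, 13:00–13:20, 13:50–17:30.
Alice ∩ Sofia: 12:50–13:40.
Alice ∩ Sofia ∩ Zara: 12:50–13:40.
Alice ∩ Sofia ∩ Zara ∩ Mina: 13:00–13:20.
Windows ≥ 20 min: 13:00–13:20.
Latest start in the last window 13:00–13:20 is 13:20 − 20 min = 13:00.

13:00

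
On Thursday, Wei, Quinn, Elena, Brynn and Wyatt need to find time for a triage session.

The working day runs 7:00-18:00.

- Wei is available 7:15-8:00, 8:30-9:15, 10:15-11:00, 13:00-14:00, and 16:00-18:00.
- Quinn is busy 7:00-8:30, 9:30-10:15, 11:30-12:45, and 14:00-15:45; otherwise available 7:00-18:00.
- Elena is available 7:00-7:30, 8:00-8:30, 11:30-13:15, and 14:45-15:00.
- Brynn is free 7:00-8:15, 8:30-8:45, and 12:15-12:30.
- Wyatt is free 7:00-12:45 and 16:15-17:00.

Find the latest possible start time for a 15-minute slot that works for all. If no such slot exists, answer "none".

Quinn free within 07:00–18:00: 08:30–09:30, 10:15–11:30, 12:45–14:00, 15:45–18:00.
Wei ∩ Quinn: 08:30–09:15, 10:15–11:00, 13:00–14:00, 16:00–18:00.
Wei ∩ Quinn ∩ Elena: 13:00–13:15.
Wei ∩ Quinn ∩ Elena ∩ Brynn: (none).
Wei ∩ Quinn ∩ Elena ∩ Brynn ∩ Wyatt: (none).
Windows ≥ 15 min: (none).

none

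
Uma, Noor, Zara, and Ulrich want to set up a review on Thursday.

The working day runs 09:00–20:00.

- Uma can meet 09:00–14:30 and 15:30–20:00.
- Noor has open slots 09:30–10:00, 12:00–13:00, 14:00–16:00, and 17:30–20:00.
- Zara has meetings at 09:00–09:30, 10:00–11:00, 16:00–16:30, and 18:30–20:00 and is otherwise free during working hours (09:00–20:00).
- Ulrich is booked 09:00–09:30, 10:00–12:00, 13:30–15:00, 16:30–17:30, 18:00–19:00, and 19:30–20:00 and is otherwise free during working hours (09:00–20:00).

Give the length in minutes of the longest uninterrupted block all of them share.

Zara free within 09:00–20:00: 09:30–10:00, 11:00–16:00, 16:30–18:30.
Ulrich free within 09:00–20:00: 09:30–10:00, 12:00–13:30, 15:00–16:30, 17:30–18:00, 19:00–19:30.
Uma ∩ Noor: 09:30–10:00, 12:00–13:00, 14:00–14:30, 15:30–16:00, 17:30–20:00.
Uma ∩ Noor ∩ Zara: 09:30–10:00, 12:00–13:00, 14:00–14:30, 15:30–16:00, 17:30–18:30.
Uma ∩ Noor ∩ Zara ∩ Ulrich: 09:30–10:00, 12:00–13:00, 15:30–16:00, 17:30–18:00.
Common window lengths: 30, 60, 30, 30 min; longest is 60.

60 minutes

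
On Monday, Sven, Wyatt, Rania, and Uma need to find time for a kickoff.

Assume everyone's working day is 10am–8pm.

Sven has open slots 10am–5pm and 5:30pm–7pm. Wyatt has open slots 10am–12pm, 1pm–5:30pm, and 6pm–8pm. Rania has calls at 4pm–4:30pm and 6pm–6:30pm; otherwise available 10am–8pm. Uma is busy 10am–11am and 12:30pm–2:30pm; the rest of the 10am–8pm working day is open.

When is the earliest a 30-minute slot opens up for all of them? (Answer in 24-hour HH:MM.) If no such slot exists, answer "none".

Rania free within 10:00–20:00: 10:00–16:00, 16:30–18:00, 18:30–20:00.
Uma free within 10:00–20:00: 11:00–12:30, 14:30–20:00.
Sven ∩ Wyatt: 10:00–12:00, 13:00–17:00, 18:00–19:00.
Sven ∩ Wyatt ∩ Rania: 10:00–12:00, 13:00–16:00, 16:30–17:00, 18:30–19:00.
Sven ∩ Wyatt ∩ Rania ∩ Uma: 11:00–12:00, 14:30–16:00, 16:30–17:00, 18:30–19:00.
Windows ≥ 30 min: 11:00–12:00, 14:30–16:00, 16:30–17:00, 18:30–19:00.
Earliest such window starts at 11:00.

11:00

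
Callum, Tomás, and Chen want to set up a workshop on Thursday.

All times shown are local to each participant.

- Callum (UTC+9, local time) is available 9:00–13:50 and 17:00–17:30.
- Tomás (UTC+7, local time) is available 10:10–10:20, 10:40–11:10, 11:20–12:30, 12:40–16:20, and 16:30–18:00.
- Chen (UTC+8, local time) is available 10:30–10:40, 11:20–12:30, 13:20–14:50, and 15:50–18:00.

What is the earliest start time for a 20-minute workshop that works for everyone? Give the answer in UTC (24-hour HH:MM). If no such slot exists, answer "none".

03:40

Callum → UTC: 00:00–04:50, 08:00–08:30.
Tomás → UTC: 03:10–03:20, 03:40–04:10, 04:20–05:30, 05:40–09:20, 09:30–11:00.
Chen → UTC: 02:30–02:40, 03:20–04:30, 05:20–06:50, 07:50–10:00.
Callum ∩ Tomás: 03:10–03:20, 03:40–04:10, 04:20–04:50, 08:00–08:30.
Callum ∩ Tomás ∩ Chen: 03:40–04:10, 04:20–04:30, 08:00–08:30.
Windows ≥ 20 min: 03:40–04:10, 08:00–08:30.
Earliest such window starts at 03:40.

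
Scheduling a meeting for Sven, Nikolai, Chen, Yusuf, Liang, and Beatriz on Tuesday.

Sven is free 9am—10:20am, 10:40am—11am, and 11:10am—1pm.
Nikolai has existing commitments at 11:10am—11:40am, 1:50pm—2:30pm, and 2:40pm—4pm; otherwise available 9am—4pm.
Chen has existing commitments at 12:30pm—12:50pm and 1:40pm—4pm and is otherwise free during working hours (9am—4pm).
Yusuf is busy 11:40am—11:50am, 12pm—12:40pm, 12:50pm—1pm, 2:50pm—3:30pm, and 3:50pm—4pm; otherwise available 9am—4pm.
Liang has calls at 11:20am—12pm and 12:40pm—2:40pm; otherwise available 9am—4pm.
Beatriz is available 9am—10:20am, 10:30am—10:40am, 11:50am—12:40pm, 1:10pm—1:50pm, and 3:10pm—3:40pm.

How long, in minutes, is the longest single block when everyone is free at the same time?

80 minutes

Nikolai free within 09:00–16:00: 09:00–11:10, 11:40–13:50, 14:30–14:40.
Chen free within 09:00–16:00: 09:00–12:30, 12:50–13:40.
Yusuf free within 09:00–16:00: 09:00–11:40, 11:50–12:00, 12:40–12:50, 13:00–14:50, 15:30–15:50.
Liang free within 09:00–16:00: 09:00–11:20, 12:00–12:40, 14:40–16:00.
Sven ∩ Nikolai: 09:00–10:20, 10:40–11:00, 11:40–13:00.
Sven ∩ Nikolai ∩ Chen: 09:00–10:20, 10:40–11:00, 11:40–12:30, 12:50–13:00.
Sven ∩ Nikolai ∩ Chen ∩ Yusuf: 09:00–10:20, 10:40–11:00, 11:50–12:00.
Sven ∩ Nikolai ∩ Chen ∩ Yusuf ∩ Liang: 09:00–10:20, 10:40–11:00.
Sven ∩ Nikolai ∩ Chen ∩ Yusuf ∩ Liang ∩ Beatriz: 09:00–10:20.
Single common window of 80 minutes.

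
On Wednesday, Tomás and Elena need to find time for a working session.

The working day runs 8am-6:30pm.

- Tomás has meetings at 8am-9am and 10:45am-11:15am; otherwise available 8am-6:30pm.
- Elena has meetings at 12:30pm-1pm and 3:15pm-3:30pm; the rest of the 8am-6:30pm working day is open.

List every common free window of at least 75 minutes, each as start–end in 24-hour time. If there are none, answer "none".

09:00–10:45, 11:15–12:30, 13:00–15:15, 15:30–18:30

Tomás free within 08:00–18:30: 09:00–10:45, 11:15–18:30.
Elena free within 08:00–18:30: 08:00–12:30, 13:00–15:15, 15:30–18:30.
Tomás ∩ Elena: 09:00–10:45, 11:15–12:30, 13:00–15:15, 15:30–18:30.
Windows ≥ 75 min: 09:00–10:45, 11:15–12:30, 13:00–15:15, 15:30–18:30.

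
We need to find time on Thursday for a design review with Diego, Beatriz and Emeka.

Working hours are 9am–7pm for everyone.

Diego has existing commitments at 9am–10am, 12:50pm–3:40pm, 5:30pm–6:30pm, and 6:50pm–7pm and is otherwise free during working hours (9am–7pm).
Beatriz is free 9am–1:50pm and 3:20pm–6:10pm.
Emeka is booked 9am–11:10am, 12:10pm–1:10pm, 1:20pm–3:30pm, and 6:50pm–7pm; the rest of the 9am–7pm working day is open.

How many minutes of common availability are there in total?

170 minutes

Diego free within 09:00–19:00: 10:00–12:50, 15:40–17:30, 18:30–18:50.
Emeka free within 09:00–19:00: 11:10–12:10, 13:10–13:20, 15:30–18:50.
Diego ∩ Beatriz: 10:00–12:50, 15:40–17:30.
Diego ∩ Beatriz ∩ Emeka: 11:10–12:10, 15:40–17:30.
Total common minutes: 60 + 110 = 170.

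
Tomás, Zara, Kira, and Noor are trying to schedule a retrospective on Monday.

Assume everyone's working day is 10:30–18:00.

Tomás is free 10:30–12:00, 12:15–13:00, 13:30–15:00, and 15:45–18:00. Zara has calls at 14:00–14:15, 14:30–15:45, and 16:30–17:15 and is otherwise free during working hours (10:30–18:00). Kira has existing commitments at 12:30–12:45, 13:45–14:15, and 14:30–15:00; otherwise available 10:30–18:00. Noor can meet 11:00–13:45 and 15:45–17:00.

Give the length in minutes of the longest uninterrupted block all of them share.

60 minutes

Zara free within 10:30–18:00: 10:30–14:00, 14:15–14:30, 15:45–16:30, 17:15–18:00.
Kira free within 10:30–18:00: 10:30–12:30, 12:45–13:45, 14:15–14:30, 15:00–18:00.
Tomás ∩ Zara: 10:30–12:00, 12:15–13:00, 13:30–14:00, 14:15–14:30, 15:45–16:30, 17:15–18:00.
Tomás ∩ Zara ∩ Kira: 10:30–12:00, 12:15–12:30, 12:45–13:00, 13:30–13:45, 14:15–14:30, 15:45–16:30, 17:15–18:00.
Tomás ∩ Zara ∩ Kira ∩ Noor: 11:00–12:00, 12:15–12:30, 12:45–13:00, 13:30–13:45, 15:45–16:30.
Common window lengths: 60, 15, 15, 15, 45 min; longest is 60.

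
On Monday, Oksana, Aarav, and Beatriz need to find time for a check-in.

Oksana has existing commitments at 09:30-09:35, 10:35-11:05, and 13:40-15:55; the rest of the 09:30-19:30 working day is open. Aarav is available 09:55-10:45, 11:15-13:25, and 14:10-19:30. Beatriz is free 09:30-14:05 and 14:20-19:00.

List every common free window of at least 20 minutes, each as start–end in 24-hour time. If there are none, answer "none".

Oksana free within 09:30–19:30: 09:35–10:35, 11:05–13:40, 15:55–19:30.
Oksana ∩ Aarav: 09:55–10:35, 11:15–13:25, 15:55–19:30.
Oksana ∩ Aarav ∩ Beatriz: 09:55–10:35, 11:15–13:25, 15:55–19:00.
Windows ≥ 20 min: 09:55–10:35, 11:15–13:25, 15:55–19:00.

09:55–10:35, 11:15–13:25, 15:55–19:00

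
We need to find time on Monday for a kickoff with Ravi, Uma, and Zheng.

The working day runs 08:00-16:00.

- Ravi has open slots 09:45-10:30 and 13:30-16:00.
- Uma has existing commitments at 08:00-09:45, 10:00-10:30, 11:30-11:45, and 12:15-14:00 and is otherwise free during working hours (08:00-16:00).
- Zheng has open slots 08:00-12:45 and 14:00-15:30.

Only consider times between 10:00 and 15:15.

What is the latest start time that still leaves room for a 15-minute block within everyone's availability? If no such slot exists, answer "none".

Uma free within 08:00–16:00: 09:45–10:00, 10:30–11:30, 11:45–12:15, 14:00–16:00.
Ravi ∩ Uma: 09:45–10:00, 14:00–16:00.
Ravi ∩ Uma ∩ Zheng: 09:45–10:00, 14:00–15:30.
Restricted to 10:00–15:15: 14:00–15:15.
Windows ≥ 15 min: 14:00–15:15.
Latest start in the last window 14:00–15:15 is 15:15 − 15 min = 15:00.

15:00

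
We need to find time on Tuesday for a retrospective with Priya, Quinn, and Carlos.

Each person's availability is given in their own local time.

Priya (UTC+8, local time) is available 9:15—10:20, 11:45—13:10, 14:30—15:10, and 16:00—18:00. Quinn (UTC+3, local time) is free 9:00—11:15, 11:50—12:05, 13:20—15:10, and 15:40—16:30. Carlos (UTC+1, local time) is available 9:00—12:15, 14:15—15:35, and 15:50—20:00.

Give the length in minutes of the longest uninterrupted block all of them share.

15 minutes

Priya → UTC: 01:15–02:20, 03:45–05:10, 06:30–07:10, 08:00–10:00.
Quinn → UTC: 06:00–08:15, 08:50–09:05, 10:20–12:10, 12:40–13:30.
Carlos → UTC: 08:00–11:15, 13:15–14:35, 14:50–19:00.
Priya ∩ Quinn: 06:30–07:10, 08:00–08:15, 08:50–09:05.
Priya ∩ Quinn ∩ Carlos: 08:00–08:15, 08:50–09:05.
Common window lengths: 15, 15 min; longest is 15.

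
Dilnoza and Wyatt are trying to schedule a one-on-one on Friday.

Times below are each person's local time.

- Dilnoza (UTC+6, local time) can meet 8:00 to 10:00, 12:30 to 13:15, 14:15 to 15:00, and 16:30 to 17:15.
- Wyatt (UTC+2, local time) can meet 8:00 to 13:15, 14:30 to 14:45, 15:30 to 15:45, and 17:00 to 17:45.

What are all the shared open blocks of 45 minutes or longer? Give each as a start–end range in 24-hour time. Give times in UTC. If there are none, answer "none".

06:30–07:15, 08:15–09:00, 10:30–11:15

Dilnoza → UTC: 02:00–04:00, 06:30–07:15, 08:15–09:00, 10:30–11:15.
Wyatt → UTC: 06:00–11:15, 12:30–12:45, 13:30–13:45, 15:00–15:45.
Dilnoza ∩ Wyatt: 06:30–07:15, 08:15–09:00, 10:30–11:15.
Windows ≥ 45 min: 06:30–07:15, 08:15–09:00, 10:30–11:15.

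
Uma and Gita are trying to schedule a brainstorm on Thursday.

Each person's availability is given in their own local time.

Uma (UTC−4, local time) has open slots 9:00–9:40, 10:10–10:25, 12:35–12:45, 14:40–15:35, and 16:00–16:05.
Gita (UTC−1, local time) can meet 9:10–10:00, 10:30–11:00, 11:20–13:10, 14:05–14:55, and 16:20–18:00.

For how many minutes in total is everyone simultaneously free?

Uma → UTC: 13:00–13:40, 14:10–14:25, 16:35–16:45, 18:40–19:35, 20:00–20:05.
Gita → UTC: 10:10–11:00, 11:30–12:00, 12:20–14:10, 15:05–15:55, 17:20–19:00.
Uma ∩ Gita: 13:00–13:40, 18:40–19:00.
Total common minutes: 40 + 20 = 60.

60 minutes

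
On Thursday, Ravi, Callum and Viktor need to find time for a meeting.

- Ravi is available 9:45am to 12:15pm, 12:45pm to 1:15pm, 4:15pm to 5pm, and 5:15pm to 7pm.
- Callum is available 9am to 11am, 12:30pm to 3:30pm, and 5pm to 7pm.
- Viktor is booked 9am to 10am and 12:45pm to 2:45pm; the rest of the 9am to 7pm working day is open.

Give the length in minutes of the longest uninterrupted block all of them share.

Viktor free within 09:00–19:00: 10:00–12:45, 14:45–19:00.
Ravi ∩ Callum: 09:45–11:00, 12:45–13:15, 17:15–19:00.
Ravi ∩ Callum ∩ Viktor: 10:00–11:00, 17:15–19:00.
Common window lengths: 60, 105 min; longest is 105.

105 minutes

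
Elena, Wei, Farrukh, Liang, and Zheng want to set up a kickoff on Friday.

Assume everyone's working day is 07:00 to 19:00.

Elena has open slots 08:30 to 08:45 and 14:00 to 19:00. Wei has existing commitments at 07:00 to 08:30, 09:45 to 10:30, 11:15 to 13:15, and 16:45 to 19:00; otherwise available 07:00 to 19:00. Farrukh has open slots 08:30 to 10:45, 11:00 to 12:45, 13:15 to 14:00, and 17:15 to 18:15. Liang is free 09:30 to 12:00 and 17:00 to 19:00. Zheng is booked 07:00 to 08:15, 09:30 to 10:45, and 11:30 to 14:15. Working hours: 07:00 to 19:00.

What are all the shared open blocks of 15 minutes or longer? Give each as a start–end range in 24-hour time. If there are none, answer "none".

Wei free within 07:00–19:00: 08:30–09:45, 10:30–11:15, 13:15–16:45.
Zheng free within 07:00–19:00: 08:15–09:30, 10:45–11:30, 14:15–19:00.
Elena ∩ Wei: 08:30–08:45, 14:00–16:45.
Elena ∩ Wei ∩ Farrukh: 08:30–08:45.
Elena ∩ Wei ∩ Farrukh ∩ Liang: (none).
Elena ∩ Wei ∩ Farrukh ∩ Liang ∩ Zheng: (none).
Windows ≥ 15 min: (none).

none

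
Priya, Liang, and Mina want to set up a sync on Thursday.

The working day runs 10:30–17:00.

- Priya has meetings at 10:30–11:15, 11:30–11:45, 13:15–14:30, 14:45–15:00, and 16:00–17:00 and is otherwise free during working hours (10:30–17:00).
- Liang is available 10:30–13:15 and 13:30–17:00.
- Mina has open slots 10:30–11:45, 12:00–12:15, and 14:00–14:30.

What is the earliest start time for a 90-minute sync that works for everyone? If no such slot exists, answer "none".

Priya free within 10:30–17:00: 11:15–11:30, 11:45–13:15, 14:30–14:45, 15:00–16:00.
Priya ∩ Liang: 11:15–11:30, 11:45–13:15, 14:30–14:45, 15:00–16:00.
Priya ∩ Liang ∩ Mina: 11:15–11:30, 12:00–12:15.
Windows ≥ 90 min: (none).

none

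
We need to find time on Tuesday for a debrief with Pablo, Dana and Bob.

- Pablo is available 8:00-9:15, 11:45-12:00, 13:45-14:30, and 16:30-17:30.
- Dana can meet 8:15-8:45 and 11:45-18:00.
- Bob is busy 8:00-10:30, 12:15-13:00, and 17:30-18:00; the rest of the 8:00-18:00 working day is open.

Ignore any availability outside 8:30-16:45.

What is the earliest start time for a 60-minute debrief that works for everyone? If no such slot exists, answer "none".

none

Bob free within 08:00–18:00: 10:30–12:15, 13:00–17:30.
Pablo ∩ Dana: 08:15–08:45, 11:45–12:00, 13:45–14:30, 16:30–17:30.
Pablo ∩ Dana ∩ Bob: 11:45–12:00, 13:45–14:30, 16:30–17:30.
Restricted to 08:30–16:45: 11:45–12:00, 13:45–14:30, 16:30–16:45.
Windows ≥ 60 min: (none).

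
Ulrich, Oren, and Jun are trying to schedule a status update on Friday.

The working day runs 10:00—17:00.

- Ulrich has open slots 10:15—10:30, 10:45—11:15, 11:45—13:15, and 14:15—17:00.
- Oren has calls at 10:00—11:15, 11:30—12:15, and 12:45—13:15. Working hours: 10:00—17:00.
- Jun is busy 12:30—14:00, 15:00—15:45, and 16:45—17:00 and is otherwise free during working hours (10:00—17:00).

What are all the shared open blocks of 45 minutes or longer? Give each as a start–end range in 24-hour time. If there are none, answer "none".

14:15–15:00, 15:45–16:45

Oren free within 10:00–17:00: 11:15–11:30, 12:15–12:45, 13:15–17:00.
Jun free within 10:00–17:00: 10:00–12:30, 14:00–15:00, 15:45–16:45.
Ulrich ∩ Oren: 12:15–12:45, 14:15–17:00.
Ulrich ∩ Oren ∩ Jun: 12:15–12:30, 14:15–15:00, 15:45–16:45.
Windows ≥ 45 min: 14:15–15:00, 15:45–16:45.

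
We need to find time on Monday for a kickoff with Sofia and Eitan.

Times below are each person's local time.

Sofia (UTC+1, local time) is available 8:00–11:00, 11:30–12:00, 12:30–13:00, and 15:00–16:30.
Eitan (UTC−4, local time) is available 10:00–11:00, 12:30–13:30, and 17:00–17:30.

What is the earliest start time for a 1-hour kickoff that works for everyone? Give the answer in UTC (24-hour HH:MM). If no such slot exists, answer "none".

14:00

Sofia → UTC: 07:00–10:00, 10:30–11:00, 11:30–12:00, 14:00–15:30.
Eitan → UTC: 14:00–15:00, 16:30–17:30, 21:00–21:30.
Sofia ∩ Eitan: 14:00–15:00.
Windows ≥ 60 min: 14:00–15:00.
Earliest such window starts at 14:00.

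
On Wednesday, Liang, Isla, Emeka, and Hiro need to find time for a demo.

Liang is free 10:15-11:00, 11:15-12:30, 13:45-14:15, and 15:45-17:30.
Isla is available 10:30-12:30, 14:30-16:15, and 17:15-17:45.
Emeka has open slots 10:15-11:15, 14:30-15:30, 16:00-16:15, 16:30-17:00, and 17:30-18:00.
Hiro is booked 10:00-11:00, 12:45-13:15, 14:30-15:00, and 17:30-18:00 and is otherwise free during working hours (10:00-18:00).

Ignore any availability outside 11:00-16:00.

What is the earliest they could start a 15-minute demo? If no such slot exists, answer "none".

none

Hiro free within 10:00–18:00: 11:00–12:45, 13:15–14:30, 15:00–17:30.
Liang ∩ Isla: 10:30–11:00, 11:15–12:30, 15:45–16:15, 17:15–17:30.
Liang ∩ Isla ∩ Emeka: 10:30–11:00, 16:00–16:15.
Liang ∩ Isla ∩ Emeka ∩ Hiro: 16:00–16:15.
Restricted to 11:00–16:00: (none).
Windows ≥ 15 min: (none).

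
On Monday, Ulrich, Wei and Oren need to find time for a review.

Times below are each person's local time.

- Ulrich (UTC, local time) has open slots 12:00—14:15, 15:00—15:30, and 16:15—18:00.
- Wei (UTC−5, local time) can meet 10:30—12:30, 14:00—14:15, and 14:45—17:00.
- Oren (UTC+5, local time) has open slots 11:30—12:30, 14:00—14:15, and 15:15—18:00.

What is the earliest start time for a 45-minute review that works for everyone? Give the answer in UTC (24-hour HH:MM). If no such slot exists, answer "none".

none

Ulrich → UTC: 12:00–14:15, 15:00–15:30, 16:15–18:00.
Wei → UTC: 15:30–17:30, 19:00–19:15, 19:45–22:00.
Oren → UTC: 06:30–07:30, 09:00–09:15, 10:15–13:00.
Ulrich ∩ Wei: 16:15–17:30.
Ulrich ∩ Wei ∩ Oren: (none).
Windows ≥ 45 min: (none).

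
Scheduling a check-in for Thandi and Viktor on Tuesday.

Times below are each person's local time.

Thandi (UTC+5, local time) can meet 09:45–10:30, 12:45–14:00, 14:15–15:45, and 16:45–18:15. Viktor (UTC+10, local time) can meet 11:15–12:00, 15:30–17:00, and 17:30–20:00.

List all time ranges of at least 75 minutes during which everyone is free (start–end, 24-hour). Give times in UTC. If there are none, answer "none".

07:45–09:00

Thandi → UTC: 04:45–05:30, 07:45–09:00, 09:15–10:45, 11:45–13:15.
Viktor → UTC: 01:15–02:00, 05:30–07:00, 07:30–10:00.
Thandi ∩ Viktor: 07:45–09:00, 09:15–10:00.
Windows ≥ 75 min: 07:45–09:00.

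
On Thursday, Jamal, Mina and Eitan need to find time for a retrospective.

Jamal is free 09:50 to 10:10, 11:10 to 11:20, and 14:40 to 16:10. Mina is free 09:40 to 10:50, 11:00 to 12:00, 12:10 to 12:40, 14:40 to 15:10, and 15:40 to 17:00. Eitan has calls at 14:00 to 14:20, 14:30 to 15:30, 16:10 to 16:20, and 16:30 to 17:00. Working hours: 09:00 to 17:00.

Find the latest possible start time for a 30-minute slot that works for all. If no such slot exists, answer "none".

Eitan free within 09:00–17:00: 09:00–14:00, 14:20–14:30, 15:30–16:10, 16:20–16:30.
Jamal ∩ Mina: 09:50–10:10, 11:10–11:20, 14:40–15:10, 15:40–16:10.
Jamal ∩ Mina ∩ Eitan: 09:50–10:10, 11:10–11:20, 15:40–16:10.
Windows ≥ 30 min: 15:40–16:10.
Latest start in the last window 15:40–16:10 is 16:10 − 30 min = 15:40.

15:40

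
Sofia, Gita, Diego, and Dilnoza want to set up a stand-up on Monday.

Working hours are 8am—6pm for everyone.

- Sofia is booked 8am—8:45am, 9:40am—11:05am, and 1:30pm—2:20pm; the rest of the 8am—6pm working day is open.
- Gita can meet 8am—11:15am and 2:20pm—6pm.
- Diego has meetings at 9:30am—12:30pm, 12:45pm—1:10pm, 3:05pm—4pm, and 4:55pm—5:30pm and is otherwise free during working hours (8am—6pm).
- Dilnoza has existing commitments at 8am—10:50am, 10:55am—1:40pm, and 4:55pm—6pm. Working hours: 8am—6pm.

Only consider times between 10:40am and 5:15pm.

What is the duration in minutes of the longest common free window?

Sofia free within 08:00–18:00: 08:45–09:40, 11:05–13:30, 14:20–18:00.
Diego free within 08:00–18:00: 08:00–09:30, 12:30–12:45, 13:10–15:05, 16:00–16:55, 17:30–18:00.
Dilnoza free within 08:00–18:00: 10:50–10:55, 13:40–16:55.
Sofia ∩ Gita: 08:45–09:40, 11:05–11:15, 14:20–18:00.
Sofia ∩ Gita ∩ Diego: 08:45–09:30, 14:20–15:05, 16:00–16:55, 17:30–18:00.
Sofia ∩ Gita ∩ Diego ∩ Dilnoza: 14:20–15:05, 16:00–16:55.
Restricted to 10:40–17:15: 14:20–15:05, 16:00–16:55.
Common window lengths: 45, 55 min; longest is 55.

55 minutes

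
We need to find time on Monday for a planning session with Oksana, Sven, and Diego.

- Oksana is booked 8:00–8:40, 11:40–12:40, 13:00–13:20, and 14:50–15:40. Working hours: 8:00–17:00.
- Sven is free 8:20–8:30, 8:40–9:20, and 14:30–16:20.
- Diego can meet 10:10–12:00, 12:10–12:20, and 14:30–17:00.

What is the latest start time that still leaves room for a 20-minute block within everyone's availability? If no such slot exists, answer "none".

16:00

Oksana free within 08:00–17:00: 08:40–11:40, 12:40–13:00, 13:20–14:50, 15:40–17:00.
Oksana ∩ Sven: 08:40–09:20, 14:30–14:50, 15:40–16:20.
Oksana ∩ Sven ∩ Diego: 14:30–14:50, 15:40–16:20.
Windows ≥ 20 min: 14:30–14:50, 15:40–16:20.
Latest start in the last window 15:40–16:20 is 16:20 − 20 min = 16:00.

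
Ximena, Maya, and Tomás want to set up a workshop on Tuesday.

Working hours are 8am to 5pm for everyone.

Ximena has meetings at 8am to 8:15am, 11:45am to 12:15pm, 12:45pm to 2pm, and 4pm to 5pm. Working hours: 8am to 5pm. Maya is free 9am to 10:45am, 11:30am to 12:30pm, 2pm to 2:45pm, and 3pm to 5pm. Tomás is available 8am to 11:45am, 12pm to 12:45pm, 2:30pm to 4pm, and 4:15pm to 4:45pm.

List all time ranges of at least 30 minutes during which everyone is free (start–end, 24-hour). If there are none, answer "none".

09:00–10:45, 15:00–16:00

Ximena free within 08:00–17:00: 08:15–11:45, 12:15–12:45, 14:00–16:00.
Ximena ∩ Maya: 09:00–10:45, 11:30–11:45, 12:15–12:30, 14:00–14:45, 15:00–16:00.
Ximena ∩ Maya ∩ Tomás: 09:00–10:45, 11:30–11:45, 12:15–12:30, 14:30–14:45, 15:00–16:00.
Windows ≥ 30 min: 09:00–10:45, 15:00–16:00.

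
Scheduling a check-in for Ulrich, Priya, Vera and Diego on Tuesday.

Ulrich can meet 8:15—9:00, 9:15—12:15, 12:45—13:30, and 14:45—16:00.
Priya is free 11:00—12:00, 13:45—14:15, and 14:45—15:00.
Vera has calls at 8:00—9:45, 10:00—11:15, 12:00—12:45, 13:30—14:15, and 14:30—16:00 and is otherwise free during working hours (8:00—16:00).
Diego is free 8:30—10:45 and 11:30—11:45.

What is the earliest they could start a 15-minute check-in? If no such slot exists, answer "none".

Vera free within 08:00–16:00: 09:45–10:00, 11:15–12:00, 12:45–13:30, 14:15–14:30.
Ulrich ∩ Priya: 11:00–12:00, 14:45–15:00.
Ulrich ∩ Priya ∩ Vera: 11:15–12:00.
Ulrich ∩ Priya ∩ Vera ∩ Diego: 11:30–11:45.
Windows ≥ 15 min: 11:30–11:45.
Earliest such window starts at 11:30.

11:30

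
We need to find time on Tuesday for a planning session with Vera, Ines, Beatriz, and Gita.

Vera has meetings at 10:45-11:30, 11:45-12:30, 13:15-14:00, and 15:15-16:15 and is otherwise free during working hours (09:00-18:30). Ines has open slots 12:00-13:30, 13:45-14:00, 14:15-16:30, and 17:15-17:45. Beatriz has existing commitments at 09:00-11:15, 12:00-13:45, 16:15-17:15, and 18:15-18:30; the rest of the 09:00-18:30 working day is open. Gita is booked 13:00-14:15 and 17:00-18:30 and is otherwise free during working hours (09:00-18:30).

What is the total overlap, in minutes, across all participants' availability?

Vera free within 09:00–18:30: 09:00–10:45, 11:30–11:45, 12:30–13:15, 14:00–15:15, 16:15–18:30.
Beatriz free within 09:00–18:30: 11:15–12:00, 13:45–16:15, 17:15–18:15.
Gita free within 09:00–18:30: 09:00–13:00, 14:15–17:00.
Vera ∩ Ines: 12:30–13:15, 14:15–15:15, 16:15–16:30, 17:15–17:45.
Vera ∩ Ines ∩ Beatriz: 14:15–15:15, 17:15–17:45.
Vera ∩ Ines ∩ Beatriz ∩ Gita: 14:15–15:15.
Total common minutes: 60.

60 minutes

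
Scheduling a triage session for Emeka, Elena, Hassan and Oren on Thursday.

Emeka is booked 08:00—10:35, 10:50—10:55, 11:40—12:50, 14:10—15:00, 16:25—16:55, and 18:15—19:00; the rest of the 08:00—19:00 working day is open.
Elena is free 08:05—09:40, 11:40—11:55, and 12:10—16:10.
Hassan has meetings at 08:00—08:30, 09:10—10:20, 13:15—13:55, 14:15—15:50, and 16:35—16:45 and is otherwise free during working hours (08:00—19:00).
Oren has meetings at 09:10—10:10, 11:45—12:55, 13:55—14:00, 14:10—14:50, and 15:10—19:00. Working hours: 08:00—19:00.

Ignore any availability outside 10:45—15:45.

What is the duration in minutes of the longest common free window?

Emeka free within 08:00–19:00: 10:35–10:50, 10:55–11:40, 12:50–14:10, 15:00–16:25, 16:55–18:15.
Hassan free within 08:00–19:00: 08:30–09:10, 10:20–13:15, 13:55–14:15, 15:50–16:35, 16:45–19:00.
Oren free within 08:00–19:00: 08:00–09:10, 10:10–11:45, 12:55–13:55, 14:00–14:10, 14:50–15:10.
Emeka ∩ Elena: 12:50–14:10, 15:00–16:10.
Emeka ∩ Elena ∩ Hassan: 12:50–13:15, 13:55–14:10, 15:50–16:10.
Emeka ∩ Elena ∩ Hassan ∩ Oren: 12:55–13:15, 14:00–14:10.
Restricted to 10:45–15:45: 12:55–13:15, 14:00–14:10.
Common window lengths: 20, 10 min; longest is 20.

20 minutes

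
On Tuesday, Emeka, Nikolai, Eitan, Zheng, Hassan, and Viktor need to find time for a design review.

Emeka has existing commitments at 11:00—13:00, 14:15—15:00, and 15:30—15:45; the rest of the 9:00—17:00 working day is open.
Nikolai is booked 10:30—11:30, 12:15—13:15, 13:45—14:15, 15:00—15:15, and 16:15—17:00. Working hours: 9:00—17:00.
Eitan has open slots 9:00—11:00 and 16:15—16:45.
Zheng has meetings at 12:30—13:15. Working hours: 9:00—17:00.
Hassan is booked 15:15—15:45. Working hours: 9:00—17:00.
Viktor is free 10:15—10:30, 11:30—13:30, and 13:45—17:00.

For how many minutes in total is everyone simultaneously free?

15 minutes

Emeka free within 09:00–17:00: 09:00–11:00, 13:00–14:15, 15:00–15:30, 15:45–17:00.
Nikolai free within 09:00–17:00: 09:00–10:30, 11:30–12:15, 13:15–13:45, 14:15–15:00, 15:15–16:15.
Zheng free within 09:00–17:00: 09:00–12:30, 13:15–17:00.
Hassan free within 09:00–17:00: 09:00–15:15, 15:45–17:00.
Emeka ∩ Nikolai: 09:00–10:30, 13:15–13:45, 15:15–15:30, 15:45–16:15.
Emeka ∩ Nikolai ∩ Eitan: 09:00–10:30.
Emeka ∩ Nikolai ∩ Eitan ∩ Zheng: 09:00–10:30.
Emeka ∩ Nikolai ∩ Eitan ∩ Zheng ∩ Hassan: 09:00–10:30.
Emeka ∩ Nikolai ∩ Eitan ∩ Zheng ∩ Hassan ∩ Viktor: 10:15–10:30.
Total common minutes: 15.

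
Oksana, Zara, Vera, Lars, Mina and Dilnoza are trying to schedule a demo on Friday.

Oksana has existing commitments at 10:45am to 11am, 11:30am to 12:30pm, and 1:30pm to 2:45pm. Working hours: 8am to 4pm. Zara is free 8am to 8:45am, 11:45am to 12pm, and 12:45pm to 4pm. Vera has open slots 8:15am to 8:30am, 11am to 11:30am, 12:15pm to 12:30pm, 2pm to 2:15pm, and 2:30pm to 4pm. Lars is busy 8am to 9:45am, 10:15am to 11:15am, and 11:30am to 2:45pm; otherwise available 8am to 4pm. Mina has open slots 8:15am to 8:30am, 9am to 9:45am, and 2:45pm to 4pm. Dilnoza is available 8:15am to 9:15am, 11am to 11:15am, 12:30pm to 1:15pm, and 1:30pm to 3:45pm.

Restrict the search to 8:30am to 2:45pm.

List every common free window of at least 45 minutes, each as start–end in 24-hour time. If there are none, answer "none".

Oksana free within 08:00–16:00: 08:00–10:45, 11:00–11:30, 12:30–13:30, 14:45–16:00.
Lars free within 08:00–16:00: 09:45–10:15, 11:15–11:30, 14:45–16:00.
Oksana ∩ Zara: 08:00–08:45, 12:45–13:30, 14:45–16:00.
Oksana ∩ Zara ∩ Vera: 08:15–08:30, 14:45–16:00.
Oksana ∩ Zara ∩ Vera ∩ Lars: 14:45–16:00.
Oksana ∩ Zara ∩ Vera ∩ Lars ∩ Mina: 14:45–16:00.
Oksana ∩ Zara ∩ Vera ∩ Lars ∩ Mina ∩ Dilnoza: 14:45–15:45.
Restricted to 08:30–14:45: (none).
Windows ≥ 45 min: (none).

none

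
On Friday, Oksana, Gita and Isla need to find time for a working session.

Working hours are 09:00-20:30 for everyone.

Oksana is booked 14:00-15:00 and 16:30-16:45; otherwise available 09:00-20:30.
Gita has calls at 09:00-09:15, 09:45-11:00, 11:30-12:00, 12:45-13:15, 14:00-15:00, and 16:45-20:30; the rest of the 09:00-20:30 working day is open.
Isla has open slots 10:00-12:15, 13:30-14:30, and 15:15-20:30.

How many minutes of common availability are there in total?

150 minutes

Oksana free within 09:00–20:30: 09:00–14:00, 15:00–16:30, 16:45–20:30.
Gita free within 09:00–20:30: 09:15–09:45, 11:00–11:30, 12:00–12:45, 13:15–14:00, 15:00–16:45.
Oksana ∩ Gita: 09:15–09:45, 11:00–11:30, 12:00–12:45, 13:15–14:00, 15:00–16:30.
Oksana ∩ Gita ∩ Isla: 11:00–11:30, 12:00–12:15, 13:30–14:00, 15:15–16:30.
Total common minutes: 30 + 15 + 30 + 75 = 150.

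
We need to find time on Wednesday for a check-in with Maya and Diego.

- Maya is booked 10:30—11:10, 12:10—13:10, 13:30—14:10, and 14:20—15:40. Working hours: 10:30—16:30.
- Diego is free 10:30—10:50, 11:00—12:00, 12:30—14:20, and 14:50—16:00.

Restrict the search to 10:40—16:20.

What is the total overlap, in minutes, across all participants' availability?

Maya free within 10:30–16:30: 11:10–12:10, 13:10–13:30, 14:10–14:20, 15:40–16:30.
Maya ∩ Diego: 11:10–12:00, 13:10–13:30, 14:10–14:20, 15:40–16:00.
Restricted to 10:40–16:20: 11:10–12:00, 13:10–13:30, 14:10–14:20, 15:40–16:00.
Total common minutes: 50 + 20 + 10 + 20 = 100.

100 minutes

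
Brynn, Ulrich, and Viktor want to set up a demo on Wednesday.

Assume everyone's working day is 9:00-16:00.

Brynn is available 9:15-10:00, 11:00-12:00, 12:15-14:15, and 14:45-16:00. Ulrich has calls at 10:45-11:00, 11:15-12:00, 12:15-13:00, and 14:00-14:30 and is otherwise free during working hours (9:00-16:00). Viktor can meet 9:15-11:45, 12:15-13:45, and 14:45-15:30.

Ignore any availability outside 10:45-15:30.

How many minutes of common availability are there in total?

Ulrich free within 09:00–16:00: 09:00–10:45, 11:00–11:15, 12:00–12:15, 13:00–14:00, 14:30–16:00.
Brynn ∩ Ulrich: 09:15–10:00, 11:00–11:15, 13:00–14:00, 14:45–16:00.
Brynn ∩ Ulrich ∩ Viktor: 09:15–10:00, 11:00–11:15, 13:00–13:45, 14:45–15:30.
Restricted to 10:45–15:30: 11:00–11:15, 13:00–13:45, 14:45–15:30.
Total common minutes: 15 + 45 + 45 = 105.

105 minutes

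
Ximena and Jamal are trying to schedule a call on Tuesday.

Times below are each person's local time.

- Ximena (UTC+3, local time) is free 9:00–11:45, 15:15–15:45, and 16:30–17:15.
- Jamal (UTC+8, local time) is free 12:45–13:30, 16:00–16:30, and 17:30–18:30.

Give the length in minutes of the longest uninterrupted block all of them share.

Ximena → UTC: 06:00–08:45, 12:15–12:45, 13:30–14:15.
Jamal → UTC: 04:45–05:30, 08:00–08:30, 09:30–10:30.
Ximena ∩ Jamal: 08:00–08:30.
Single common window of 30 minutes.

30 minutes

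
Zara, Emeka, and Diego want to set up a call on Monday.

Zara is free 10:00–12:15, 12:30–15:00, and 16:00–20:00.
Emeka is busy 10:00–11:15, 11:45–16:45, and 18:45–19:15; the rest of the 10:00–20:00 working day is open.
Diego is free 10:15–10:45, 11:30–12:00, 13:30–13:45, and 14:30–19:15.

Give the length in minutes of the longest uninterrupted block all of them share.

Emeka free within 10:00–20:00: 11:15–11:45, 16:45–18:45, 19:15–20:00.
Zara ∩ Emeka: 11:15–11:45, 16:45–18:45, 19:15–20:00.
Zara ∩ Emeka ∩ Diego: 11:30–11:45, 16:45–18:45.
Common window lengths: 15, 120 min; longest is 120.

120 minutes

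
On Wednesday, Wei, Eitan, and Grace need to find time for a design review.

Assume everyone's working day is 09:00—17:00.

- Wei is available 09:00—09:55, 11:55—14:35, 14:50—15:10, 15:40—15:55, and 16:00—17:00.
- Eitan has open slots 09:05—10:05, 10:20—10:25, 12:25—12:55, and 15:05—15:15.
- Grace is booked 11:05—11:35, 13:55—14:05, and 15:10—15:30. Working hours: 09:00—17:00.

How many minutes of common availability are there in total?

Grace free within 09:00–17:00: 09:00–11:05, 11:35–13:55, 14:05–15:10, 15:30–17:00.
Wei ∩ Eitan: 09:05–09:55, 12:25–12:55, 15:05–15:10.
Wei ∩ Eitan ∩ Grace: 09:05–09:55, 12:25–12:55, 15:05–15:10.
Total common minutes: 50 + 30 + 5 = 85.

85 minutes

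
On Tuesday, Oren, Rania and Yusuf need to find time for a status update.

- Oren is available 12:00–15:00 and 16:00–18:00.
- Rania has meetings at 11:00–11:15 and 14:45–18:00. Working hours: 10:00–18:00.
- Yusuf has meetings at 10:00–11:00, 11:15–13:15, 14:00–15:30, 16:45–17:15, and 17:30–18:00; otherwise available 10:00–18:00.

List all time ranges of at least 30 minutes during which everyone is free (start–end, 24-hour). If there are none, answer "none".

Rania free within 10:00–18:00: 10:00–11:00, 11:15–14:45.
Yusuf free within 10:00–18:00: 11:00–11:15, 13:15–14:00, 15:30–16:45, 17:15–17:30.
Oren ∩ Rania: 12:00–14:45.
Oren ∩ Rania ∩ Yusuf: 13:15–14:00.
Windows ≥ 30 min: 13:15–14:00.

13:15–14:00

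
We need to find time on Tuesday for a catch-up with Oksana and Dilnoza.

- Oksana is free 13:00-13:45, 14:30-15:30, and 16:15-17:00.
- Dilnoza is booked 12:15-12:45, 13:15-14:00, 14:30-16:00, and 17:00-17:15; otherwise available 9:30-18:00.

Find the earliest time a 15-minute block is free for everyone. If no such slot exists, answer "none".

13:00

Dilnoza free within 09:30–18:00: 09:30–12:15, 12:45–13:15, 14:00–14:30, 16:00–17:00, 17:15–18:00.
Oksana ∩ Dilnoza: 13:00–13:15, 16:15–17:00.
Windows ≥ 15 min: 13:00–13:15, 16:15–17:00.
Earliest such window starts at 13:00.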